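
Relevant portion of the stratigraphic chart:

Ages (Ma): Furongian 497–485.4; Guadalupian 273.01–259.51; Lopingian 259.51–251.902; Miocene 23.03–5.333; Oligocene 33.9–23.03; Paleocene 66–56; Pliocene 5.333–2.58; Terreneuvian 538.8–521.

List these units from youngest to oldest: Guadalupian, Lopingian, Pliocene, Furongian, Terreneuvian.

Sorting by start age (ascending Ma, since larger Ma = older): Pliocene start 5.333, Lopingian start 259.51, Guadalupian start 273.01, Furongian start 497, Terreneuvian start 538.8.

Pliocene, Lopingian, Guadalupian, Furongian, Terreneuvian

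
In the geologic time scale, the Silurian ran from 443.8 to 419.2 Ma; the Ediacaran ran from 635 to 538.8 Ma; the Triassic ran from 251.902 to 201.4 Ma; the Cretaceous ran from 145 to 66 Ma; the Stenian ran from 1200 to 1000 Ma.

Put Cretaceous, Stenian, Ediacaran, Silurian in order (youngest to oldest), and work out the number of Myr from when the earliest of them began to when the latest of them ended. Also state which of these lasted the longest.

Cretaceous → Silurian → Ediacaran → Stenian; total span 1134 Myr; longest is Stenian

Start ages (Ma): Stenian 1200, Ediacaran 635, Silurian 443.8, Cretaceous 145.
Ordered youngest to oldest: Cretaceous, Silurian, Ediacaran, Stenian.
Span = 1200 − 66 = 1134 Myr.
Durations: Silurian 24.6, Cretaceous 79, Stenian 200, Ediacaran 96.2 → longest is Stenian (200 Myr).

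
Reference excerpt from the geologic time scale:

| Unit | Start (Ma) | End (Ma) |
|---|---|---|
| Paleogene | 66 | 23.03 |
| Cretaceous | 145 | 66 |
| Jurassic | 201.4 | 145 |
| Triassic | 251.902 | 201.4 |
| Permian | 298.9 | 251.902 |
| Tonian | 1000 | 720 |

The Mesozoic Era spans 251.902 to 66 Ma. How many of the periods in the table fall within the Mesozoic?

3

Periods inside 251.902–66 Ma: Triassic, Jurassic, Cretaceous — 3 in total.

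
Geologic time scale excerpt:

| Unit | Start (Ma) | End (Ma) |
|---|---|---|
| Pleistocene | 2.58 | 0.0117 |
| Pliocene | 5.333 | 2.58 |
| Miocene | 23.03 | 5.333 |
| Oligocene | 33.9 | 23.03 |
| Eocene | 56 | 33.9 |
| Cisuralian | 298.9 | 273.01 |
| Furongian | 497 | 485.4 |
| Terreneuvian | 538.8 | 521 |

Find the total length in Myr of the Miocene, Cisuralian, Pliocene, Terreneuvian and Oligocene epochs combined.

Each duration: Miocene = 17.697; Cisuralian = 25.89; Pliocene = 2.753; Terreneuvian = 17.8; Oligocene = 10.87.
Sum: 17.697 + 25.89 + 2.753 + 17.8 + 10.87 = 75.01 Myr.

75.01 million years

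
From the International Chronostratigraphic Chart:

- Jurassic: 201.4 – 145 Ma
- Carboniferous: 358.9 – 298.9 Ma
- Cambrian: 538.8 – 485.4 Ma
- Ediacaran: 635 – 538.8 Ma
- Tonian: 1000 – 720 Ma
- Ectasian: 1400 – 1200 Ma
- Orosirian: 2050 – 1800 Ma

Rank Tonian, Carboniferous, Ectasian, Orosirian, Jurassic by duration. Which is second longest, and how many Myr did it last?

Start − end for each: Tonian 1000 − 720 = 280; Carboniferous 358.9 − 298.9 = 60; Ectasian 1400 − 1200 = 200; Orosirian 2050 − 1800 = 250; Jurassic 201.4 − 145 = 56.4.
Ranking these from longest: Tonian > Orosirian > Ectasian > Carboniferous > Jurassic.
Position 2 in that ranking is Orosirian, which lasted 250 Myr.

Orosirian, 250 million years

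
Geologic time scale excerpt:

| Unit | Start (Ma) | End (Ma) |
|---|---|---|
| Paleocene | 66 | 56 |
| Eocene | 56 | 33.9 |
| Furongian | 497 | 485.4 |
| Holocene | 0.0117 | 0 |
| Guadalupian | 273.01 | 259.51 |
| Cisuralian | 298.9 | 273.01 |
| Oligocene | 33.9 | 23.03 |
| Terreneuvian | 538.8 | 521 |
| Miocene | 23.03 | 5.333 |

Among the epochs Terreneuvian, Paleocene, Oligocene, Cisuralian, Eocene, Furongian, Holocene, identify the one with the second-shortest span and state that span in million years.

Paleocene, 10 million years

Start − end for each: Terreneuvian 538.8 − 521 = 17.8; Paleocene 66 − 56 = 10; Oligocene 33.9 − 23.03 = 10.87; Cisuralian 298.9 − 273.01 = 25.89; Eocene 56 − 33.9 = 22.1; Furongian 497 − 485.4 = 11.6; Holocene 0.0117 − 0 = 0.0117.
Ranking these from shortest: Holocene < Paleocene < Oligocene < Furongian < Terreneuvian < Eocene < Cisuralian.
Position 2 in that ranking is Paleocene, which lasted 10 Myr.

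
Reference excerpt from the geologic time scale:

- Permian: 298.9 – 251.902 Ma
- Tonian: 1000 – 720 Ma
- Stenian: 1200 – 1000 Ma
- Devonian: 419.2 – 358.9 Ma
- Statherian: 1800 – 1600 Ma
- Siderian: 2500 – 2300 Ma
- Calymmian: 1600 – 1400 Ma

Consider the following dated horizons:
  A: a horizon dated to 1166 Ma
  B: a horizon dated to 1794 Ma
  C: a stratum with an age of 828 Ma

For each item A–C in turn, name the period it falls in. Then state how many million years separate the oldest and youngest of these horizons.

A: 1166 Ma lies in 1200–1000 Ma, so Stenian.
B: 1794 Ma lies in 1800–1600 Ma, so Statherian.
C: 828 Ma lies in 1000–720 Ma, so Tonian.
Oldest = 1794 Ma, youngest = 828 Ma → span 966 Myr.

A — Stenian; B — Statherian; C — Tonian; span 966 million years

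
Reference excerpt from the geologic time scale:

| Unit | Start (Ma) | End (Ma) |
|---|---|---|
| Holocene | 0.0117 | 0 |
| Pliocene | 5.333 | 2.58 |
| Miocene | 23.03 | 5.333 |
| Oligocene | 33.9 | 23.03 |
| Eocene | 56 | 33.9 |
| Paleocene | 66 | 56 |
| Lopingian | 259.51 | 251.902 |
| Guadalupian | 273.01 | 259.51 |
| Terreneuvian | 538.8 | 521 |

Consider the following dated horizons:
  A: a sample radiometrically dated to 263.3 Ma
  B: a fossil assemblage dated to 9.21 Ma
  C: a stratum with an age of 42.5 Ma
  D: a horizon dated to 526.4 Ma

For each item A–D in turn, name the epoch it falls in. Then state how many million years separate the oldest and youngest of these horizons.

Match each age against the start–end ranges in the excerpt: A = 263.3 Ma → Guadalupian (273.01–259.51); B = 9.21 Ma → Miocene (23.03–5.333); C = 42.5 Ma → Eocene (56–33.9); D = 526.4 Ma → Terreneuvian (538.8–521).
The largest age is 526.4 Ma and the smallest is 9.21 Ma; their difference is 517.19 Myr.

A — Guadalupian; B — Miocene; C — Eocene; D — Terreneuvian; span 517.19 million years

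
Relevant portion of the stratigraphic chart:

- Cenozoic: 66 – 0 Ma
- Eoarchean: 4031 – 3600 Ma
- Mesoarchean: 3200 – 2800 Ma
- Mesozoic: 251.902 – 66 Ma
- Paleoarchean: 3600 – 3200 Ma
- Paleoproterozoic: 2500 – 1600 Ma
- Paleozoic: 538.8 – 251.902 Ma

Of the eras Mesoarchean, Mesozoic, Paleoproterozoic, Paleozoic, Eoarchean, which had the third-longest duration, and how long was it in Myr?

Start − end for each: Mesoarchean 3200 − 2800 = 400; Mesozoic 251.902 − 66 = 185.902; Paleoproterozoic 2500 − 1600 = 900; Paleozoic 538.8 − 251.902 = 286.898; Eoarchean 4031 − 3600 = 431.
Ranking these from longest: Paleoproterozoic > Eoarchean > Mesoarchean > Paleozoic > Mesozoic.
Position 3 in that ranking is Mesoarchean, which lasted 400 Myr.

Mesoarchean, 400 million years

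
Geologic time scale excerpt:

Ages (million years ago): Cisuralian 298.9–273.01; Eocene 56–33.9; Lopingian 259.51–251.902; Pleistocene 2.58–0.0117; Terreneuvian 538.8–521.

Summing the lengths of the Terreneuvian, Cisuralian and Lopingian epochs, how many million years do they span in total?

51.298 million years

Each duration: Terreneuvian = 17.8; Cisuralian = 25.89; Lopingian = 7.608.
Sum: 17.8 + 25.89 + 7.608 = 51.298 Myr.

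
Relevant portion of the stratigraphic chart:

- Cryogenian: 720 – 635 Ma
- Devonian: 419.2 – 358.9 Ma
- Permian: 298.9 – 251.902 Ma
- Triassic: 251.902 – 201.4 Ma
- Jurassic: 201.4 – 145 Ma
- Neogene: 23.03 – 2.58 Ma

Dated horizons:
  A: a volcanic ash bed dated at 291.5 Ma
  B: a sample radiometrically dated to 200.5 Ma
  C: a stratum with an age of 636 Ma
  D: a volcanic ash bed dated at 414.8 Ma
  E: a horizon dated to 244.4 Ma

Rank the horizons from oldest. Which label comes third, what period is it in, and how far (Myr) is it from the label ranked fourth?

Larger Ma means older, so oldest first: C 636 > D 414.8 > A 291.5 > E 244.4 > B 200.5.
Counting 3 along gives A (291.5 Ma); the excerpt puts that inside the Permian, 298.9–251.902 Ma.
Next in line is E (244.4 Ma), and 291.5 − 244.4 = 47.1 Myr.

A, in the Permian; 47.1 million years to E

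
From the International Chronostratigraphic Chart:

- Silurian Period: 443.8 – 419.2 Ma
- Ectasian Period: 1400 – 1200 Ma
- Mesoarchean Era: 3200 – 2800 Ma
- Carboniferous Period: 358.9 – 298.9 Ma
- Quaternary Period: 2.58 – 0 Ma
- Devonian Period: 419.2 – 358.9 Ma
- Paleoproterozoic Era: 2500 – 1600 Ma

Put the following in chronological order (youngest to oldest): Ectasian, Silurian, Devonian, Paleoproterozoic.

Read off each span (Ma): Ectasian 1400–1200; Silurian 443.8–419.2; Devonian 419.2–358.9; Paleoproterozoic 2500–1600.
Larger Ma is older, so oldest→youngest is Paleoproterozoic, Ectasian, Silurian, Devonian; reverse it for youngest→oldest.

Devonian, Silurian, Ectasian, Paleoproterozoic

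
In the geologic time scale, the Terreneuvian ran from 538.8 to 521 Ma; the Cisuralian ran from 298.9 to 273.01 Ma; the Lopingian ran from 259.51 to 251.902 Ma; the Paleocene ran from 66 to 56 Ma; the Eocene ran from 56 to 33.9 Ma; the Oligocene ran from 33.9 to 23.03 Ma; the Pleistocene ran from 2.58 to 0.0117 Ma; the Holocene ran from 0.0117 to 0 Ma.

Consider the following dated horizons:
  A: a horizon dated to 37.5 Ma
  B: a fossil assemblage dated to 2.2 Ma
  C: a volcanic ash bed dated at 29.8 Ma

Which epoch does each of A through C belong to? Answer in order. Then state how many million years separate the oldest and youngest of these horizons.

Match each age against the start–end ranges in the excerpt: A = 37.5 Ma → Eocene (56–33.9); B = 2.2 Ma → Pleistocene (2.58–0.0117); C = 29.8 Ma → Oligocene (33.9–23.03).
The largest age is 37.5 Ma and the smallest is 2.2 Ma; their difference is 35.3 Myr.

A — Eocene; B — Pleistocene; C — Oligocene; span 35.3 million years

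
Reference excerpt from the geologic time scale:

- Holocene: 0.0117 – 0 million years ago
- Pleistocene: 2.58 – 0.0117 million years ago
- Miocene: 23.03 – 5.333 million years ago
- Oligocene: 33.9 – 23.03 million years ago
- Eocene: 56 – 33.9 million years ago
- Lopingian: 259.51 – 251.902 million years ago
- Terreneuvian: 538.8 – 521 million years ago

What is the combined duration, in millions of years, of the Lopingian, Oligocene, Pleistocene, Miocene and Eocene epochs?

60.8433 million years

Each duration: Lopingian = 7.608; Oligocene = 10.87; Pleistocene = 2.5683; Miocene = 17.697; Eocene = 22.1.
Sum: 7.608 + 10.87 + 2.5683 + 17.697 + 22.1 = 60.8433 Myr.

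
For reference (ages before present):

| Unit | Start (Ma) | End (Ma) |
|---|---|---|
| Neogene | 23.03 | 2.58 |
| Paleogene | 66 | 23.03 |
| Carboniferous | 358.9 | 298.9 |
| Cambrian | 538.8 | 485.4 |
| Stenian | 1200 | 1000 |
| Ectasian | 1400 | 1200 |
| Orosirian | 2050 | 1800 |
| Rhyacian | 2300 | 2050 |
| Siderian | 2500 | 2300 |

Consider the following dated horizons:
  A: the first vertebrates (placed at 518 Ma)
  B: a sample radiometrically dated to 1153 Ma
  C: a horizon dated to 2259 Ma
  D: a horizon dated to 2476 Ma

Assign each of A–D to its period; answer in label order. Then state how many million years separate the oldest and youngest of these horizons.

A — Cambrian; B — Stenian; C — Rhyacian; D — Siderian; span 1958 million years

Match each age against the start–end ranges in the excerpt: A = 518 Ma → Cambrian (538.8–485.4); B = 1153 Ma → Stenian (1200–1000); C = 2259 Ma → Rhyacian (2300–2050); D = 2476 Ma → Siderian (2500–2300).
The largest age is 2476 Ma and the smallest is 518 Ma; their difference is 1958 Myr.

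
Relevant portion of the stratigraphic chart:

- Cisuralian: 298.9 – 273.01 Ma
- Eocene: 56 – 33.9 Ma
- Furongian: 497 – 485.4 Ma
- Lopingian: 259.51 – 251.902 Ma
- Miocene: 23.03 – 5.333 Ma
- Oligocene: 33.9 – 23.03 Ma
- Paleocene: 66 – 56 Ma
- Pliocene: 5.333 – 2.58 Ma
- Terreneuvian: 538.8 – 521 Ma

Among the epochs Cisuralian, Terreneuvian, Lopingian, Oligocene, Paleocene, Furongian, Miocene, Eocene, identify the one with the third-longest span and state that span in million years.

Terreneuvian, 17.8 million years

Start − end for each: Cisuralian 298.9 − 273.01 = 25.89; Terreneuvian 538.8 − 521 = 17.8; Lopingian 259.51 − 251.902 = 7.608; Oligocene 33.9 − 23.03 = 10.87; Paleocene 66 − 56 = 10; Furongian 497 − 485.4 = 11.6; Miocene 23.03 − 5.333 = 17.697; Eocene 56 − 33.9 = 22.1.
Ranking these from longest: Cisuralian > Eocene > Terreneuvian > Miocene > Furongian > Oligocene > Paleocene > Lopingian.
Position 3 in that ranking is Terreneuvian, which lasted 17.8 Myr.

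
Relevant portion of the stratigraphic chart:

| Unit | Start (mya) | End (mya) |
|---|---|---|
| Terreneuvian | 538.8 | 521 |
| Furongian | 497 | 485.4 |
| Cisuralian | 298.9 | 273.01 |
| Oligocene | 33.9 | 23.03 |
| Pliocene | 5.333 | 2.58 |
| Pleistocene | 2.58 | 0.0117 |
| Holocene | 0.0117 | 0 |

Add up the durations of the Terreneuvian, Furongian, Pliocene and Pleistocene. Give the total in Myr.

Duration is start − end for each: (538.8 − 521) + (497 − 485.4) + (5.333 − 2.58) + (2.58 − 0.0117).
That is 17.8 + 11.6 + 2.753 + 2.5683, which totals 34.7213 million years.

34.7213 million years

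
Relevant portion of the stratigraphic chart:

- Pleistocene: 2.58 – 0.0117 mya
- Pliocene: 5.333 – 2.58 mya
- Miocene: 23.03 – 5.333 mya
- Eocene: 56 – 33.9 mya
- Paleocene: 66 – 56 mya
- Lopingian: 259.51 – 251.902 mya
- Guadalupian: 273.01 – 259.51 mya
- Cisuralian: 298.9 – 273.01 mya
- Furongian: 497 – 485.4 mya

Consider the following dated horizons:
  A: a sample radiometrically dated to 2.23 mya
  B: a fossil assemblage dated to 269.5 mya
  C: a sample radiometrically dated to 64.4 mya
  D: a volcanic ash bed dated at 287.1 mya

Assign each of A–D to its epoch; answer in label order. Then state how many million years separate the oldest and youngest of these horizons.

A — Pleistocene; B — Guadalupian; C — Paleocene; D — Cisuralian; span 284.87 million years

Match each age against the start–end ranges in the excerpt: A = 2.23 Ma → Pleistocene (2.58–0.0117); B = 269.5 Ma → Guadalupian (273.01–259.51); C = 64.4 Ma → Paleocene (66–56); D = 287.1 Ma → Cisuralian (298.9–273.01).
The largest age is 287.1 Ma and the smallest is 2.23 Ma; their difference is 284.87 Myr.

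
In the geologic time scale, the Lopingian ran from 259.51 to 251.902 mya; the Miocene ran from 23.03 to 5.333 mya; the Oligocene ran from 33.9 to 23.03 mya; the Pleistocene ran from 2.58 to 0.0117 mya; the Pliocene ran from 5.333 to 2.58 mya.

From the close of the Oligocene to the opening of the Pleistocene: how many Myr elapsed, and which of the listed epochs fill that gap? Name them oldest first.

End of Oligocene = 23.03 Ma; start of Pleistocene = 2.58 Ma.
Gap = 23.03 − 2.58 = 20.45 Myr.
Epochs wholly inside 23.03–2.58 Ma: Miocene (23.03–5.333), Pliocene (5.333–2.58).

20.45 million years; Miocene, Pliocene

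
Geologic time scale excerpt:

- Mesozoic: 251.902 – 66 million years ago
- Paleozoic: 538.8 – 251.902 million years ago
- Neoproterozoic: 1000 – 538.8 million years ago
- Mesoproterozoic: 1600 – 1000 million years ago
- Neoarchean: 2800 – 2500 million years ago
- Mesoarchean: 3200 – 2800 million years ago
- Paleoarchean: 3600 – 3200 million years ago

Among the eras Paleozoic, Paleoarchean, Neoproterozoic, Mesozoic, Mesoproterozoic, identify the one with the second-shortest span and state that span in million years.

Paleozoic, 286.898 million years

Durations: Paleozoic 286.898; Paleoarchean 400; Neoproterozoic 461.2; Mesozoic 185.902; Mesoproterozoic 600 Myr.
Sorted shortest-first: Mesozoic (185.902), Paleozoic (286.898), Paleoarchean (400), Neoproterozoic (461.2), Mesoproterozoic (600).
The second shortest is Paleozoic at 286.898 Myr.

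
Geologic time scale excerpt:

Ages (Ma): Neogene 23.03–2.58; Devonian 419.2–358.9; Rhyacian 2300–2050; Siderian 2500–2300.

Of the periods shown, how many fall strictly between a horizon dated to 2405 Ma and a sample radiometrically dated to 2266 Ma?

0

Checking each listed span, none has both start < 2405 Ma and end > 2266 Ma — every period straddles one of the two dates or lies outside them — so the count is 0.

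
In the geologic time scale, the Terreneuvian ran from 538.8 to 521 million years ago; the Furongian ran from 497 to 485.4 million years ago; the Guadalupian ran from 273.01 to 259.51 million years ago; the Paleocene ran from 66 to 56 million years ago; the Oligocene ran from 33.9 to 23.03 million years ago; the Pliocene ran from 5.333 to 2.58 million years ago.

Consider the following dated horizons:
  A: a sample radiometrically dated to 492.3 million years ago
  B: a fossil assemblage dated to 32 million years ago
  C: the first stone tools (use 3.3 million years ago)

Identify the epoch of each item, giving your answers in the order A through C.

A: 492.3 Ma lies in 497–485.4 Ma, so Furongian.
B: 32 Ma lies in 33.9–23.03 Ma, so Oligocene.
C: 3.3 Ma lies in 5.333–2.58 Ma, so Pliocene.

A — Furongian; B — Oligocene; C — Pliocene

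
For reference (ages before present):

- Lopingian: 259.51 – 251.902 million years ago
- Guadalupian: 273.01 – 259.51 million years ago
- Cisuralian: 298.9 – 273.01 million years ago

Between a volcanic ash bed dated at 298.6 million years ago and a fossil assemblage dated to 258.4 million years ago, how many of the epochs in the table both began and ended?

The older date is 298.6 Ma and the younger is 258.4 Ma.
Epochs with start < 298.6 and end > 258.4 Ma: Guadalupian (273.01–259.51).
That is 1 complete epoch.

1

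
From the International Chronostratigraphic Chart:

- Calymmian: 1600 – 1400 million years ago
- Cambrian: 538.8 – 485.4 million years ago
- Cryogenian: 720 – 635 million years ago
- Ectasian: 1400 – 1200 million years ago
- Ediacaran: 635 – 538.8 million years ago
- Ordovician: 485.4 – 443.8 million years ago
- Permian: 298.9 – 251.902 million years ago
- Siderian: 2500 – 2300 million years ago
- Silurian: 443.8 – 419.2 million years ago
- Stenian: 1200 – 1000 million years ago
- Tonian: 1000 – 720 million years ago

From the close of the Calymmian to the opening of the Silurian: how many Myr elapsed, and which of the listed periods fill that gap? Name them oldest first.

956.2 million years; Ectasian, Stenian, Tonian, Cryogenian, Ediacaran, Cambrian, Ordovician

The Calymmian closes at 1400 Ma and the Silurian opens at 443.8 Ma, so the interval is 1400 − 443.8 = 956.2 Myr.
A period fits inside if it starts at or after 1400 Ma and ends at or before 443.8 Ma; oldest first that gives Ectasian, Stenian, Tonian, Cryogenian, Ediacaran, Cambrian, Ordovician.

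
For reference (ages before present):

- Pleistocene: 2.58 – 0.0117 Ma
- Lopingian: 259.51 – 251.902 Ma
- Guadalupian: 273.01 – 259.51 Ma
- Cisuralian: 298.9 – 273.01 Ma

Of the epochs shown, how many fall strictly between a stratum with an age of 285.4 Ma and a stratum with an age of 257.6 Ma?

285.4 Ma sits inside the Cisuralian (298.9–273.01) and 257.6 Ma inside the Lopingian (259.51–251.902); neither of those is wholly between the two dates.
The listed epochs lying completely between them are Guadalupian — 1 in all.

1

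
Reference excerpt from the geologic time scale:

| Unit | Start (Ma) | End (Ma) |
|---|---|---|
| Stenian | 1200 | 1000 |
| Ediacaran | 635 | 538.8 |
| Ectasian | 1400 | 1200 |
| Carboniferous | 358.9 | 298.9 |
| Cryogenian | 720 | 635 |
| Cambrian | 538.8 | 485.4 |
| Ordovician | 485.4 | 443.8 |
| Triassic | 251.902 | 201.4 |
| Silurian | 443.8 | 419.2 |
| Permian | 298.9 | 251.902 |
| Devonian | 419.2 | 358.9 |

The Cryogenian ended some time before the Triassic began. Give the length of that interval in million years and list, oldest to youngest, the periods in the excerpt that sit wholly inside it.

383.098 million years; Ediacaran, Cambrian, Ordovician, Silurian, Devonian, Carboniferous, Permian

The Cryogenian closes at 635 Ma and the Triassic opens at 251.902 Ma, so the interval is 635 − 251.902 = 383.098 Myr.
A period fits inside if it starts at or after 635 Ma and ends at or before 251.902 Ma; oldest first that gives Ediacaran, Cambrian, Ordovician, Silurian, Devonian, Carboniferous, Permian.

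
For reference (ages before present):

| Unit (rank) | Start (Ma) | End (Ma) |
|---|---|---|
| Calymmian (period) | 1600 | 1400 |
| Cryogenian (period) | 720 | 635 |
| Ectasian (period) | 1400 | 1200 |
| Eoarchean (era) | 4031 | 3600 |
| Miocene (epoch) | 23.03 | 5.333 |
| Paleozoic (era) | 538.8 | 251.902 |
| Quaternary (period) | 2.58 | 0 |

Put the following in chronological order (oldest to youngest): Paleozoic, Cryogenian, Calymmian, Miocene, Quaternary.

The oldest of these is Calymmian (starts 1600 Ma) and the youngest is Quaternary (ends 0 Ma).
In between, by decreasing start age: Cryogenian (720), Paleozoic (538.8), Miocene (23.03).

Calymmian → Cryogenian → Paleozoic → Miocene → Quaternary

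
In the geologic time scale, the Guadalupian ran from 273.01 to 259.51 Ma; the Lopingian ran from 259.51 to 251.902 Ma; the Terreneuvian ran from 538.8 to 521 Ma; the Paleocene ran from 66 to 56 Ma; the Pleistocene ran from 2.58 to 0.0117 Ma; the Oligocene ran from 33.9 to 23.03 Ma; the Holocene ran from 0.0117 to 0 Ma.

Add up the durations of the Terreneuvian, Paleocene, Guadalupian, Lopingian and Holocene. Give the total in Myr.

48.9197 million years

Each duration: Terreneuvian = 17.8; Paleocene = 10; Guadalupian = 13.5; Lopingian = 7.608; Holocene = 0.0117.
Sum: 17.8 + 10 + 13.5 + 7.608 + 0.0117 = 48.9197 Myr.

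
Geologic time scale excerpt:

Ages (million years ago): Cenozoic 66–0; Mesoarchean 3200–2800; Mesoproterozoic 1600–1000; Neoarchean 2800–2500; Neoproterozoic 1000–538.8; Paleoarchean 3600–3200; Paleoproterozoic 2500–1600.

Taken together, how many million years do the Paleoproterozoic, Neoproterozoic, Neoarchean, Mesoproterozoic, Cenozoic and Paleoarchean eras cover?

2727.2 million years

Each duration: Paleoproterozoic = 900; Neoproterozoic = 461.2; Neoarchean = 300; Mesoproterozoic = 600; Cenozoic = 66; Paleoarchean = 400.
Sum: 900 + 461.2 + 300 + 600 + 66 + 400 = 2727.2 Myr.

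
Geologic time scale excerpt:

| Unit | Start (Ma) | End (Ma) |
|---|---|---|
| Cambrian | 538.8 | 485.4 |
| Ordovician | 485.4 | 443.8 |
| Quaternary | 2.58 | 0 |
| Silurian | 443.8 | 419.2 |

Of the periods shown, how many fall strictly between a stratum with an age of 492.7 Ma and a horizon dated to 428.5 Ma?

The older date is 492.7 Ma and the younger is 428.5 Ma.
Periods with start < 492.7 and end > 428.5 Ma: Ordovician (485.4–443.8).
That is 1 complete period.

1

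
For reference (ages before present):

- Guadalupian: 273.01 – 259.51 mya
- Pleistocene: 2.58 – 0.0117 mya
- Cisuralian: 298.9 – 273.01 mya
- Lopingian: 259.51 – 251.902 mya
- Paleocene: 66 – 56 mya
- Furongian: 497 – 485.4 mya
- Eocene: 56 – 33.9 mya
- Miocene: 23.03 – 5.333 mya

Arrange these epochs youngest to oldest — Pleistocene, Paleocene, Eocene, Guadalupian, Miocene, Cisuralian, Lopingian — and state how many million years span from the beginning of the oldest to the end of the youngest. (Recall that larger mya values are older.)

From the excerpt: Pleistocene 2.58–0.0117; Paleocene 66–56; Eocene 56–33.9; Guadalupian 273.01–259.51; Miocene 23.03–5.333; Cisuralian 298.9–273.01; Lopingian 259.51–251.902 (Ma).
Larger Ma is earlier, so the oldest is Cisuralian and the youngest is Pleistocene; youngest to oldest: Pleistocene, Miocene, Eocene, Paleocene, Lopingian, Guadalupian, Cisuralian.
Oldest start 298.9 minus youngest end 0.0117 gives 298.8883 Myr overall.

Pleistocene → Miocene → Eocene → Paleocene → Lopingian → Guadalupian → Cisuralian; total span 298.8883 Myr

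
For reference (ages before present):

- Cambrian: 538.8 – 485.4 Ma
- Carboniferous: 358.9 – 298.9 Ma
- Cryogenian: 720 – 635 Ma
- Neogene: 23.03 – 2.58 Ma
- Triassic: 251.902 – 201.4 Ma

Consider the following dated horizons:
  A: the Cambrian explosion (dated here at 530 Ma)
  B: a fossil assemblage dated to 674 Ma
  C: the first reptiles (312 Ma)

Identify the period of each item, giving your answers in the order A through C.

A — Cambrian; B — Cryogenian; C — Carboniferous

Match each age against the start–end ranges in the excerpt: A = 530 Ma → Cambrian (538.8–485.4); B = 674 Ma → Cryogenian (720–635); C = 312 Ma → Carboniferous (358.9–298.9).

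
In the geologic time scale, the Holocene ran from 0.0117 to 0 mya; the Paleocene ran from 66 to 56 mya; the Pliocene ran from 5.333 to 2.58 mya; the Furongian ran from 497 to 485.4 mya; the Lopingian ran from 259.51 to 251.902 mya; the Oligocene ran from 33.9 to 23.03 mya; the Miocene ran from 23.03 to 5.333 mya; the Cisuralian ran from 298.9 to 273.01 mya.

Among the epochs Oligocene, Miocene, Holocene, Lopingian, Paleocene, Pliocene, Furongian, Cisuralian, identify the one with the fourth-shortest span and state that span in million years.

Paleocene, 10 million years

Start − end for each: Oligocene 33.9 − 23.03 = 10.87; Miocene 23.03 − 5.333 = 17.697; Holocene 0.0117 − 0 = 0.0117; Lopingian 259.51 − 251.902 = 7.608; Paleocene 66 − 56 = 10; Pliocene 5.333 − 2.58 = 2.753; Furongian 497 − 485.4 = 11.6; Cisuralian 298.9 − 273.01 = 25.89.
Ranking these from shortest: Holocene < Pliocene < Lopingian < Paleocene < Oligocene < Furongian < Miocene < Cisuralian.
Position 4 in that ranking is Paleocene, which lasted 10 Myr.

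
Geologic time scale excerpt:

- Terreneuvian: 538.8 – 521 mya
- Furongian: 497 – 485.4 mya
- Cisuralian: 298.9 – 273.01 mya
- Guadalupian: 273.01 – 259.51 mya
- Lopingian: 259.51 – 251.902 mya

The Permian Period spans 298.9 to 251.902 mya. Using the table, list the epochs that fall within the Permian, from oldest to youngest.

Cisuralian, Guadalupian, Lopingian

Epochs with both bounds inside 298.9–251.902 Ma: Cisuralian (298.9–273.01), Guadalupian (273.01–259.51), Lopingian (259.51–251.902).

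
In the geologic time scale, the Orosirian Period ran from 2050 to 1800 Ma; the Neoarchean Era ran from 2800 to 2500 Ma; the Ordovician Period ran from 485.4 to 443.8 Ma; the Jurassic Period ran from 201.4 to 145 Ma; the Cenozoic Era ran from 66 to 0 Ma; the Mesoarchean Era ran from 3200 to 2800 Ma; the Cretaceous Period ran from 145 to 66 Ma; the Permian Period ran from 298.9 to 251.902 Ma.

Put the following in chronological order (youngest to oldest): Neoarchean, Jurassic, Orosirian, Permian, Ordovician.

Jurassic, Permian, Ordovician, Orosirian, Neoarchean

The oldest of these is Neoarchean (starts 2800 Ma) and the youngest is Jurassic (ends 145 Ma).
In between, by decreasing start age: Orosirian (2050), Ordovician (485.4), Permian (298.9).
Listing youngest first means reversing that sequence.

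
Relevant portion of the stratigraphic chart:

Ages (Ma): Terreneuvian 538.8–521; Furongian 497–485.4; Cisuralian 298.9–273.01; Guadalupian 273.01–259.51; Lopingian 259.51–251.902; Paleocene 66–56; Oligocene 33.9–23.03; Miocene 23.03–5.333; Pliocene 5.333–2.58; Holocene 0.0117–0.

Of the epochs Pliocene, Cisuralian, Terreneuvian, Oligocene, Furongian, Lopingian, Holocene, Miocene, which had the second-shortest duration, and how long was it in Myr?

Durations: Pliocene 2.753; Cisuralian 25.89; Terreneuvian 17.8; Oligocene 10.87; Furongian 11.6; Lopingian 7.608; Holocene 0.0117; Miocene 17.697 Myr.
Sorted shortest-first: Holocene (0.0117), Pliocene (2.753), Lopingian (7.608), Oligocene (10.87), Furongian (11.6), Miocene (17.697), Terreneuvian (17.8), Cisuralian (25.89).
The second shortest is Pliocene at 2.753 Myr.

Pliocene, 2.753 million years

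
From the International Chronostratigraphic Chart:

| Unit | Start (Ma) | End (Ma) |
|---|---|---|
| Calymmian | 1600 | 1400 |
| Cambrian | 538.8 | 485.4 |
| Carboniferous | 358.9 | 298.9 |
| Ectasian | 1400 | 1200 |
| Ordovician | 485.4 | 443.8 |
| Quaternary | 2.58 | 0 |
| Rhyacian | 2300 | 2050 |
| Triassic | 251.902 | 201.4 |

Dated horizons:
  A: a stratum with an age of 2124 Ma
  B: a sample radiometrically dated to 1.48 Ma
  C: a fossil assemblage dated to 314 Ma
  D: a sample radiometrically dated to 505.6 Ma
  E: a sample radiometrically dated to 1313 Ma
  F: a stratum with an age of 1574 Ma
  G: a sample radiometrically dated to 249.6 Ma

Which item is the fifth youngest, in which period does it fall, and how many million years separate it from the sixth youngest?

Sorted youngest-first by Ma: B (1.48), G (249.6), C (314), D (505.6), E (1313), F (1574), A (2124).
The fifth youngest is E at 1313 Ma, which lies in 1400–1200 Ma: the Ectasian.
The sixth youngest is F at 1574 Ma; separation = |1313 − 1574| = 261 Myr.

E, in the Ectasian; 261 million years to F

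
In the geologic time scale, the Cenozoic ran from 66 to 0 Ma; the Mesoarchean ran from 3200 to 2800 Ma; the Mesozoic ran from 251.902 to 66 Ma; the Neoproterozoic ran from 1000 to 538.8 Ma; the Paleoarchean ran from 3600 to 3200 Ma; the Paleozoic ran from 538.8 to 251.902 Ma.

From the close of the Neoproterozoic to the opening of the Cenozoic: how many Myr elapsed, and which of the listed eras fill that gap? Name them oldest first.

472.8 million years; Paleozoic, Mesozoic

End of Neoproterozoic = 538.8 Ma; start of Cenozoic = 66 Ma.
Gap = 538.8 − 66 = 472.8 Myr.
Eras wholly inside 538.8–66 Ma: Paleozoic (538.8–251.902), Mesozoic (251.902–66).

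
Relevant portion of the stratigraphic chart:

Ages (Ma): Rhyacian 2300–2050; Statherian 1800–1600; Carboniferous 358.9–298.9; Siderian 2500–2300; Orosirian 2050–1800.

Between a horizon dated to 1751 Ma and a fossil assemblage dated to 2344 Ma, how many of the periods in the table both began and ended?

The older date is 2344 Ma and the younger is 1751 Ma.
Periods with start < 2344 and end > 1751 Ma: Rhyacian (2300–2050), Orosirian (2050–1800).
That is 2 complete periods.

2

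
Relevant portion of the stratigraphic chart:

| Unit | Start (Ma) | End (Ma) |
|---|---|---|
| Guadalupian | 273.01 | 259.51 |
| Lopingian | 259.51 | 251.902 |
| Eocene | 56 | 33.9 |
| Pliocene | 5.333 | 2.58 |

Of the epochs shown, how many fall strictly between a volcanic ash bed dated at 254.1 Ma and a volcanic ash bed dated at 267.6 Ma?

0

Checking each listed span, none has both start < 267.6 Ma and end > 254.1 Ma — every epoch straddles one of the two dates or lies outside them — so the count is 0.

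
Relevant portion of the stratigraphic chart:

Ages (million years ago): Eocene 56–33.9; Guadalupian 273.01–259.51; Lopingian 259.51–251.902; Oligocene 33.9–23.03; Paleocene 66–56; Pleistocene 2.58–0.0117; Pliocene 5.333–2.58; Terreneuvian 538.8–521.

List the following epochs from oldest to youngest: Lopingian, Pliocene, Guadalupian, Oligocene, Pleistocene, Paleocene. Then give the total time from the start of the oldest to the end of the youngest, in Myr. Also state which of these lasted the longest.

From the excerpt: Lopingian 259.51–251.902; Pliocene 5.333–2.58; Guadalupian 273.01–259.51; Oligocene 33.9–23.03; Pleistocene 2.58–0.0117; Paleocene 66–56 (Ma).
Larger Ma is earlier, so the oldest is Guadalupian and the youngest is Pleistocene; oldest to youngest: Guadalupian, Lopingian, Paleocene, Oligocene, Pliocene, Pleistocene.
Oldest start 273.01 minus youngest end 0.0117 gives 272.9983 Myr overall.
Individual lengths (start − end): Paleocene 10; Oligocene 10.87; Pliocene 2.753; Pleistocene 2.5683; Lopingian 7.608; Guadalupian 13.5. The largest is Guadalupian at 13.5 Myr.

Guadalupian → Lopingian → Paleocene → Oligocene → Pliocene → Pleistocene; total span 272.9983 Myr; longest is Guadalupian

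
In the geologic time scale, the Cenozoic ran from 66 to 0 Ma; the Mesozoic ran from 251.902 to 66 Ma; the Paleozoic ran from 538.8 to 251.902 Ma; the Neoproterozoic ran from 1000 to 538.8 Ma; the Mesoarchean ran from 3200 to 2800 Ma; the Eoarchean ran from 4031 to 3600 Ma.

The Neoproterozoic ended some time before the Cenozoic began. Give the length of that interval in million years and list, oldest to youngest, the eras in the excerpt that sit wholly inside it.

End of Neoproterozoic = 538.8 Ma; start of Cenozoic = 66 Ma.
Gap = 538.8 − 66 = 472.8 Myr.
Eras wholly inside 538.8–66 Ma: Paleozoic (538.8–251.902), Mesozoic (251.902–66).

472.8 million years; Paleozoic, Mesozoic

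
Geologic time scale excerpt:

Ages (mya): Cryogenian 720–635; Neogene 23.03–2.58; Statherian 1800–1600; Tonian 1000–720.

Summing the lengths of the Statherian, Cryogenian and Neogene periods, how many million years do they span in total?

Duration is start − end for each: (1800 − 1600) + (720 − 635) + (23.03 − 2.58).
That is 200 + 85 + 20.45, which totals 305.45 million years.

305.45 million years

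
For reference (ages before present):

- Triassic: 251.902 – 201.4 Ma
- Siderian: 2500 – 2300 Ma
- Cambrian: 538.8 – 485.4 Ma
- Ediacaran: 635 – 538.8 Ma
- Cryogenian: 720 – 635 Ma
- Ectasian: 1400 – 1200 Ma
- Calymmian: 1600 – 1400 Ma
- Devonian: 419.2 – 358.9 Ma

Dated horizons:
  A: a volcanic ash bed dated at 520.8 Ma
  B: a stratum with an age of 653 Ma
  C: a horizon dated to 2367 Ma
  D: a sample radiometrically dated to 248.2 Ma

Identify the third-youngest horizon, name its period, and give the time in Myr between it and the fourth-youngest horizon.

B, in the Cryogenian; 1714 million years to C

Sorted youngest-first by Ma: D (248.2), A (520.8), B (653), C (2367).
The third youngest is B at 653 Ma, which lies in 720–635 Ma: the Cryogenian.
The fourth youngest is C at 2367 Ma; separation = |653 − 2367| = 1714 Myr.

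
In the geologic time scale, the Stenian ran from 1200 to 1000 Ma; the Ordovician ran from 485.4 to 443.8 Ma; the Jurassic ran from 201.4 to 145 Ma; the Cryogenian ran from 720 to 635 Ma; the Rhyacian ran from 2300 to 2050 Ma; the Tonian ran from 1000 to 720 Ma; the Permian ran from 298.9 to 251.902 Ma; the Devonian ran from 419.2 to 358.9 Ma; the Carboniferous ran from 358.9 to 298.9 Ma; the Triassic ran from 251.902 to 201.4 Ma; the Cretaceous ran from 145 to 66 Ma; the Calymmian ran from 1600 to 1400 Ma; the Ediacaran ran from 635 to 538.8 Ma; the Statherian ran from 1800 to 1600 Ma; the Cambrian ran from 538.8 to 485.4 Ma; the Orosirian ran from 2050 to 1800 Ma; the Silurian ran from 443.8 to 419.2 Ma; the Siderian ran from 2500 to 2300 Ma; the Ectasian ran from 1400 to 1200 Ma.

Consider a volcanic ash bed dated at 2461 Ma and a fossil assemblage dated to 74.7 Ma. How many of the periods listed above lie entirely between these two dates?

17

2461 Ma sits inside the Siderian (2500–2300) and 74.7 Ma inside the Cretaceous (145–66); neither of those is wholly between the two dates.
The listed periods lying completely between them are Rhyacian, Orosirian, Statherian, Calymmian, Ectasian, Stenian, Tonian, Cryogenian, Ediacaran, Cambrian, Ordovician, Silurian, Devonian, Carboniferous, Permian, Triassic, Jurassic — 17 in all.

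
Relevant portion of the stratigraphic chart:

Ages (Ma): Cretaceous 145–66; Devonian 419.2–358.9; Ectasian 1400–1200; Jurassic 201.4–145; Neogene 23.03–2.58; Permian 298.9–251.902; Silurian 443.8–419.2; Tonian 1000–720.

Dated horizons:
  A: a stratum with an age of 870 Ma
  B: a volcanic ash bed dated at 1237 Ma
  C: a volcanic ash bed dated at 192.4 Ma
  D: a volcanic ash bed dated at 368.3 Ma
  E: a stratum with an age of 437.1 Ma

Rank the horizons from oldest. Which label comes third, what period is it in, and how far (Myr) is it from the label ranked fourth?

E, in the Silurian; 68.8 million years to D

Sorted oldest-first by Ma: B (1237), A (870), E (437.1), D (368.3), C (192.4).
The third oldest is E at 437.1 Ma, which lies in 443.8–419.2 Ma: the Silurian.
The fourth oldest is D at 368.3 Ma; separation = |437.1 − 368.3| = 68.8 Myr.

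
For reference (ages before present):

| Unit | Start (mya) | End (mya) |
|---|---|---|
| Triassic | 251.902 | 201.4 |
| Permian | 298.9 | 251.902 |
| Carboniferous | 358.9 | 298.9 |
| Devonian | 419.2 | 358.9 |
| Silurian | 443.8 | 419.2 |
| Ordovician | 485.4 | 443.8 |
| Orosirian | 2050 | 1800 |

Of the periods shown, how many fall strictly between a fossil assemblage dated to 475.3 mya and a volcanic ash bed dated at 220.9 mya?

4

475.3 Ma sits inside the Ordovician (485.4–443.8) and 220.9 Ma inside the Triassic (251.902–201.4); neither of those is wholly between the two dates.
The listed periods lying completely between them are Silurian, Devonian, Carboniferous, Permian — 4 in all.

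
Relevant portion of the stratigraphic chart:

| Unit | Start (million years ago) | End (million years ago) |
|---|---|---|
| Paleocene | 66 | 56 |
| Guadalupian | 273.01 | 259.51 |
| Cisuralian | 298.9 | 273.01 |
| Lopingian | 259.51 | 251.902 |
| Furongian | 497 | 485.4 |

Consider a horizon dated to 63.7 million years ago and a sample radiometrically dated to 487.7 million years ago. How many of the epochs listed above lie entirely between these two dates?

3

The older date is 487.7 Ma and the younger is 63.7 Ma.
Epochs with start < 487.7 and end > 63.7 Ma: Cisuralian (298.9–273.01), Guadalupian (273.01–259.51), Lopingian (259.51–251.902).
That is 3 complete epochs.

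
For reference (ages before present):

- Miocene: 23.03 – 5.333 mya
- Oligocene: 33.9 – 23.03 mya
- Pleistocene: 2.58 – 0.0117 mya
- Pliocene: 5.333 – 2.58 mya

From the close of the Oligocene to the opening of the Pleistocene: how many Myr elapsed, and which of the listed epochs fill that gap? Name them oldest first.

End of Oligocene = 23.03 Ma; start of Pleistocene = 2.58 Ma.
Gap = 23.03 − 2.58 = 20.45 Myr.
Epochs wholly inside 23.03–2.58 Ma: Miocene (23.03–5.333), Pliocene (5.333–2.58).

20.45 million years; Miocene, Pliocene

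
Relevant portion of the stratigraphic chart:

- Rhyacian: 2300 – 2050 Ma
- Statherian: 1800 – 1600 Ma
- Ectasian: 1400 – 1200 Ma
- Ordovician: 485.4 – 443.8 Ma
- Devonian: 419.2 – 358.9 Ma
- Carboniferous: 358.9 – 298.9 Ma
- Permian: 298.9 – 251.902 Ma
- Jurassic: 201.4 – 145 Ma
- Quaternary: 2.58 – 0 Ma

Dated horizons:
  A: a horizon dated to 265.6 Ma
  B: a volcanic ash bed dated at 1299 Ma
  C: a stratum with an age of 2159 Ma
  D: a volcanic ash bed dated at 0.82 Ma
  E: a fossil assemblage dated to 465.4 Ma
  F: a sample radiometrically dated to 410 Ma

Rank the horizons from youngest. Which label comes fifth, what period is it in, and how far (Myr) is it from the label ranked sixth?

Sorted youngest-first by Ma: D (0.82), A (265.6), F (410), E (465.4), B (1299), C (2159).
The fifth youngest is B at 1299 Ma, which lies in 1400–1200 Ma: the Ectasian.
The sixth youngest is C at 2159 Ma; separation = |1299 − 2159| = 860 Myr.

B, in the Ectasian; 860 million years to C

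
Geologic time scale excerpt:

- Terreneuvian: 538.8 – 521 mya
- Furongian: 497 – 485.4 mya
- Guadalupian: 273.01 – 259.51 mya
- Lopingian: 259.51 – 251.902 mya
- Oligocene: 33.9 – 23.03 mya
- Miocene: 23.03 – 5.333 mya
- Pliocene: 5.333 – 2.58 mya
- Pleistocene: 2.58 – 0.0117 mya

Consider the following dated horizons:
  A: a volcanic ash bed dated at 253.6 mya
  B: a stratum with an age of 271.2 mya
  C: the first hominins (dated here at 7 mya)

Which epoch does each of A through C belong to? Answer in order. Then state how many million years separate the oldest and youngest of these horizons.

A — Lopingian; B — Guadalupian; C — Miocene; span 264.2 million years

A: 253.6 Ma lies in 259.51–251.902 Ma, so Lopingian.
B: 271.2 Ma lies in 273.01–259.51 Ma, so Guadalupian.
C: 7 Ma lies in 23.03–5.333 Ma, so Miocene.
Oldest = 271.2 Ma, youngest = 7 Ma → span 264.2 Myr.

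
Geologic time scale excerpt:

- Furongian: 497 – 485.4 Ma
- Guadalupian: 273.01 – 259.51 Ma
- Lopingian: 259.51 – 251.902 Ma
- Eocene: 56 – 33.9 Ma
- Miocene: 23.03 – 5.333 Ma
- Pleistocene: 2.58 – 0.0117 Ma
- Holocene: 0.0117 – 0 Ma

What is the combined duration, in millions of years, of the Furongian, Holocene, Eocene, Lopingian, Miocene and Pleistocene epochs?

61.585 million years

Each duration: Furongian = 11.6; Holocene = 0.0117; Eocene = 22.1; Lopingian = 7.608; Miocene = 17.697; Pleistocene = 2.5683.
Sum: 11.6 + 0.0117 + 22.1 + 7.608 + 17.697 + 2.5683 = 61.585 Myr.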